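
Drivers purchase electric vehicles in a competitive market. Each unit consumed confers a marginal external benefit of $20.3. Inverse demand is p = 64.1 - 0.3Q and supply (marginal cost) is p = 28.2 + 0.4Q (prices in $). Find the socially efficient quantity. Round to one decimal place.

Q* = 80.3

Social marginal benefit = demand + MEB = 84.4 - 0.3Q.
Set SMB = MC: 84.4 - 0.3Q = 28.2 + 0.4Q → Q* = 80.2857.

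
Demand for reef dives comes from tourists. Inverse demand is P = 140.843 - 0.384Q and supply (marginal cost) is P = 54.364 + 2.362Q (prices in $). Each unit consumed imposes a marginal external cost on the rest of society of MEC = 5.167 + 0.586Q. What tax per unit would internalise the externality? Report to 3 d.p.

Social marginal benefit = demand − MEC = 135.676 - 0.970Q.
Set SMB = MC: 135.676 - 0.970Q = 54.364 + 2.362Q → Q* = 24.4034.
The Pigouvian tax equals MEC at Q*: 5.167 + 0.586×24.4034 = 19.4674.

tax = $19.467 per unit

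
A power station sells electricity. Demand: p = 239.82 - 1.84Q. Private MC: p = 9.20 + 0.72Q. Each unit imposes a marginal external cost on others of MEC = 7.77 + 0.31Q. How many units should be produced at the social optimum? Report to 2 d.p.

Social marginal cost = private MC + MEC = 16.97 + 1.03Q.
Set SMC = demand: 16.97 + 1.03Q = 239.82 - 1.84Q → Q* = 77.6481.

Q* = 77.65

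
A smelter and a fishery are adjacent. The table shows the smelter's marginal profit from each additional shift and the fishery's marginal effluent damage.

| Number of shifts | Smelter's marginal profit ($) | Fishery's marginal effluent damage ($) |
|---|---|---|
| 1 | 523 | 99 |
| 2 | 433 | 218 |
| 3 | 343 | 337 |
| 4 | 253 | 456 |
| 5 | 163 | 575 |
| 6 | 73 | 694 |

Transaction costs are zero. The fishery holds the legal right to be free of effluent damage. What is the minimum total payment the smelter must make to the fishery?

Efficient level: marginal profit ≥ marginal effluent damage through level 3, so k* = 3.
With the fishery holding the right, the smelter must at least compensate total damage at k*: 99 + 218 + 337 = 654.

$654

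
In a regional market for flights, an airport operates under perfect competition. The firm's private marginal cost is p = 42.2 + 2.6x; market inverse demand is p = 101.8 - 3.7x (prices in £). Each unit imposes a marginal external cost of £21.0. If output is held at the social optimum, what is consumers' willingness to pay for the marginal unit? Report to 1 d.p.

Social marginal cost = private MC + MEC = 63.2 + 2.6x.
Set SMC = demand: 63.2 + 2.6x = 101.8 - 3.7x → x* = 6.1270.
Consumer price on the demand curve at x*: 101.8 − 3.7×6.1270 = 79.1301.

P = £79.1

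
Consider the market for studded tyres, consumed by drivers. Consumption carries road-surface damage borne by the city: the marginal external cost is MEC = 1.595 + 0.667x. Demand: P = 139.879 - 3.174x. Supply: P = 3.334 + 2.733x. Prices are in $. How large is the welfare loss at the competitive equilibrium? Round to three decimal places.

DWL = $22.015

Market equilibrium (private): 3.334 + 2.733x = 139.879 - 3.174x → x_m = 23.1158.
Social marginal benefit = demand − MEC = 138.284 - 3.841x.
Set SMB = MC: 138.284 - 3.841x = 3.334 + 2.733x → x* = 20.5278.
The loss is the area between SMB and MC from x* to x_m; with linear curves that's a triangle of height MEC(x_m).
DWL = ½ × 2.5880 × 17.0132 = 22.0151.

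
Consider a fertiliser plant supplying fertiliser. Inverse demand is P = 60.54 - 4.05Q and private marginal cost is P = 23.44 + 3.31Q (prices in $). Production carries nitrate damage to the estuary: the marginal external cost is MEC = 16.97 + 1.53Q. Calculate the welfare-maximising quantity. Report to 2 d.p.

Social marginal cost = private MC + MEC = 40.41 + 4.84Q.
Set SMC = demand: 40.41 + 4.84Q = 60.54 - 4.05Q → Q* = 2.2643.

Q* = 2.26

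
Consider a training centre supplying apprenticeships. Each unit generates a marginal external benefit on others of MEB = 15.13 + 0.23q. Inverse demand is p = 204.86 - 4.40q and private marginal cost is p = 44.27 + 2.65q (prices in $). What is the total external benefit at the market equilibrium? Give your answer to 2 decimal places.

$404.31

Market equilibrium (private): 44.27 + 2.65q = 204.86 - 4.40q → q_m = 22.7787.
Total external benefit = ∫₀^{q_m} (15.13 + 0.23q) dq = 15.13×22.7787 + ½×0.23×22.7787² = 404.3117.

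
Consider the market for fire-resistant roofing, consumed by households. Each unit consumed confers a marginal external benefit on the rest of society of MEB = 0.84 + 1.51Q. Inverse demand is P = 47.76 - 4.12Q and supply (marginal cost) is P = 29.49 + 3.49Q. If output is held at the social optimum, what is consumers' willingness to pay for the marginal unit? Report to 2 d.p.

Social marginal benefit = demand + MEB = 48.60 - 2.61Q.
Set SMB = MC: 48.60 - 2.61Q = 29.49 + 3.49Q → Q* = 3.1328.
Consumer price on the demand curve at Q*: 47.76 − 4.12×3.1328 = 34.8529.

P = 34.85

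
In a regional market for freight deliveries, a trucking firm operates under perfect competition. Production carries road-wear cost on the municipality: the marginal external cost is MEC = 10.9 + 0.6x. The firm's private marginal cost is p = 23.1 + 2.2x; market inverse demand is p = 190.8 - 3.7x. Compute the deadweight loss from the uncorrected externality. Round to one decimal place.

DWL = 60.1

Market equilibrium (private): 23.1 + 2.2x = 190.8 - 3.7x → x_m = 28.4237.
Social marginal cost = private MC + MEC = 34.0 + 2.8x.
Set SMC = demand: 34.0 + 2.8x = 190.8 - 3.7x → x* = 24.1231.
The welfare-loss triangle has base |x_m − x*| and height MEC(x_m) (the vertical gap between SMC and demand is zero at x* and MEC at x_m).
DWL = ½ × 4.3006 × 27.9542 = 60.1099.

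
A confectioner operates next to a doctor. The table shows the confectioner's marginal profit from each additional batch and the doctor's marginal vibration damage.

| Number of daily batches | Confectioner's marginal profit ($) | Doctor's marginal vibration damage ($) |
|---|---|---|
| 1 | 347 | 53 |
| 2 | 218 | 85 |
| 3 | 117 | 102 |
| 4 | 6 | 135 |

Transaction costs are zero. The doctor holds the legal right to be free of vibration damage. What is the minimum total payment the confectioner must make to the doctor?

$240

Efficient level: marginal profit ≥ marginal vibration damage through level 3, so k* = 3.
With the doctor holding the right, the confectioner must at least compensate total damage at k*: 53 + 85 + 102 = 240.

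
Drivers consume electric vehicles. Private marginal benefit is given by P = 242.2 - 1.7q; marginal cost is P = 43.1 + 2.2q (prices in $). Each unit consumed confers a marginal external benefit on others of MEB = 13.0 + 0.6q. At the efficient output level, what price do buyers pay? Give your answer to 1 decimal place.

P = $132.9

Social marginal benefit = demand + MEB = 255.2 - 1.1q.
Set SMB = MC: 255.2 - 1.1q = 43.1 + 2.2q → q* = 64.2727.
Consumer price on the demand curve at q*: 242.2 − 1.7×64.2727 = 132.9364.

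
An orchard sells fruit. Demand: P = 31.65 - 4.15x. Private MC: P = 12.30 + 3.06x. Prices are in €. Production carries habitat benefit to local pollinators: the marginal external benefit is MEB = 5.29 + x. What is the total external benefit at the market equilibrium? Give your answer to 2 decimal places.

Market equilibrium (private): 12.30 + 3.06x = 31.65 - 4.15x → x_m = 2.6838.
Total external benefit = ∫₀^{x_m} (5.29 + 1.00x) dx = 5.29×2.6838 + ½×1.00×2.6838² = 17.7987.

€17.80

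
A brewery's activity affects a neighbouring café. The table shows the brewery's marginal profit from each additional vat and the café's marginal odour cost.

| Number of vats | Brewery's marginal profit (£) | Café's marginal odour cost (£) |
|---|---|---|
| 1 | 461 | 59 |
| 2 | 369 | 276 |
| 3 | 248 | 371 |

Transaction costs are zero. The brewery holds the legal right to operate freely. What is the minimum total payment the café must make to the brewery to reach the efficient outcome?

£248

Left alone the brewery would choose level 3 (marginal profit stays positive).
Efficient level: k* = 2 (marginal profit ≥ marginal odour cost through 2).
The café must at least cover the brewery's forgone profit from cutting 3→2: 248 = 248.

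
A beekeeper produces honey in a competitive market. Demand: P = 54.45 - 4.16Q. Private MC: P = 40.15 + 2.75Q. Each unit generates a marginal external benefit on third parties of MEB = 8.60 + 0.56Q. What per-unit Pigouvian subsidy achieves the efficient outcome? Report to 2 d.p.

Social marginal cost = private MC − MEB = 31.55 + 2.19Q.
Set SMC = demand: 31.55 + 2.19Q = 54.45 - 4.16Q → Q* = 3.6063.
The Pigouvian subsidy equals MEB at Q*: 8.60 + 0.56×3.6063 = 10.6195.

subsidy = 10.62 per unit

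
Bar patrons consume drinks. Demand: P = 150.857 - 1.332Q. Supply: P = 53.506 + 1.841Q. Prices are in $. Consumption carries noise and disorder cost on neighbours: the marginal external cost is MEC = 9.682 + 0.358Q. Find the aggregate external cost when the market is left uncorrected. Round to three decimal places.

$465.552

Market equilibrium (private): 53.506 + 1.841Q = 150.857 - 1.332Q → Q_m = 30.6811.
Total external cost = ∫₀^{Q_m} (9.682 + 0.358Q) dQ = 9.682×30.6811 + ½×0.358×30.6811² = 465.5525.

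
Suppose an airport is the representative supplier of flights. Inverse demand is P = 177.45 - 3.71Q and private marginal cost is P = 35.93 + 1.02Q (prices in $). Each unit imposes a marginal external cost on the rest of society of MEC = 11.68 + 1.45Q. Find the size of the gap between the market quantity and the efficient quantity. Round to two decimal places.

Market equilibrium (private): 35.93 + 1.02Q = 177.45 - 3.71Q → Q_m = 29.9197.
Social marginal cost = private MC + MEC = 47.61 + 2.47Q.
Set SMC = demand: 47.61 + 2.47Q = 177.45 - 3.71Q → Q* = 21.0097.
Gap = |29.9197 − 21.0097| = 8.9100.

8.91 units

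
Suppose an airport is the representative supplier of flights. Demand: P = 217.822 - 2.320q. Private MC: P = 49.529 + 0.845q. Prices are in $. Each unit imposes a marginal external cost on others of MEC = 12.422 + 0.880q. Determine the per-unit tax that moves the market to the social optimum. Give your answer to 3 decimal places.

tax = $46.332 per unit

Social marginal cost = private MC + MEC = 61.951 + 1.725q.
Set SMC = demand: 61.951 + 1.725q = 217.822 - 2.320q → q* = 38.5342.
The Pigouvian tax equals MEC at q*: 12.422 + 0.880×38.5342 = 46.3321.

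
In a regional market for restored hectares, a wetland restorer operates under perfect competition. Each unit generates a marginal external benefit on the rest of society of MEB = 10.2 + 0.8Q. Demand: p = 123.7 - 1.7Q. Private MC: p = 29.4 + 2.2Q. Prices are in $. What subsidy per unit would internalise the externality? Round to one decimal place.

subsidy = $37.2 per unit

Social marginal cost = private MC − MEB = 19.2 + 1.4Q.
Set SMC = demand: 19.2 + 1.4Q = 123.7 - 1.7Q → Q* = 33.7097.
The Pigouvian subsidy equals MEB at Q*: 10.2 + 0.8×33.7097 = 37.1678.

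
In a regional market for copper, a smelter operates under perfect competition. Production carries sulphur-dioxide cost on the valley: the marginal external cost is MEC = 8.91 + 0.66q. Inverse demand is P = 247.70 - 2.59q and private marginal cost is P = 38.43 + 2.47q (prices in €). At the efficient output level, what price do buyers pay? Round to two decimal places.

P = €156.98

Social marginal cost = private MC + MEC = 47.34 + 3.13q.
Set SMC = demand: 47.34 + 3.13q = 247.70 - 2.59q → q* = 35.0280.
Consumer price on the demand curve at q*: 247.70 − 2.59×35.0280 = 156.9775.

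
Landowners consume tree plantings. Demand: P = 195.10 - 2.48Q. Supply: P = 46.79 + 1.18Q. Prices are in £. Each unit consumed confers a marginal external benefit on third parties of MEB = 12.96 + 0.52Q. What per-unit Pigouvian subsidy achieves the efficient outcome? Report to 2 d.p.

Social marginal benefit = demand + MEB = 208.06 - 1.96Q.
Set SMB = MC: 208.06 - 1.96Q = 46.79 + 1.18Q → Q* = 51.3599.
The Pigouvian subsidy equals MEB at Q*: 12.96 + 0.52×51.3599 = 39.6671.

subsidy = £39.67 per unit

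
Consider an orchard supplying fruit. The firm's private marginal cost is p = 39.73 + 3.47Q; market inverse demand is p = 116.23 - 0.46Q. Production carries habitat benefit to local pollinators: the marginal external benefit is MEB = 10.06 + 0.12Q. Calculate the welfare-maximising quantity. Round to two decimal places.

Social marginal cost = private MC − MEB = 29.67 + 3.35Q.
Set SMC = demand: 29.67 + 3.35Q = 116.23 - 0.46Q → Q* = 22.7192.

Q* = 22.72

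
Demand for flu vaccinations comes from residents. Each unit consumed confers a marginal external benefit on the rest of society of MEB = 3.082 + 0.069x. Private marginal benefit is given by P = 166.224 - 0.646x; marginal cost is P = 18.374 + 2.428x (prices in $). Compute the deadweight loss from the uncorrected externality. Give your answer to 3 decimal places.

Market equilibrium (private): 18.374 + 2.428x = 166.224 - 0.646x → x_m = 48.0969.
Social marginal benefit = demand + MEB = 169.306 - 0.577x.
Set SMB = MC: 169.306 - 0.577x = 18.374 + 2.428x → x* = 50.2270.
Between x* and x_m the wedge SMB − MC runs linearly from 0 to MEB(x_m), so the loss is a triangle.
DWL = ½ × 2.1301 × 6.4007 = 6.8171.

DWL = $6.817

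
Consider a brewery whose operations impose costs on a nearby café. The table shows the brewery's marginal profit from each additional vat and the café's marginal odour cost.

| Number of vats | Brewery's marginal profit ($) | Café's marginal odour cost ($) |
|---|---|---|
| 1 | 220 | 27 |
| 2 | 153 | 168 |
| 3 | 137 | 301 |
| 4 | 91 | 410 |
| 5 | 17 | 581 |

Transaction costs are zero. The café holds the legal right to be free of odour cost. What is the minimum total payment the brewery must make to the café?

$27

Efficient level: marginal profit ≥ marginal odour cost through level 1, so k* = 1.
With the café holding the right, the brewery must at least compensate total damage at k*: 27 = 27.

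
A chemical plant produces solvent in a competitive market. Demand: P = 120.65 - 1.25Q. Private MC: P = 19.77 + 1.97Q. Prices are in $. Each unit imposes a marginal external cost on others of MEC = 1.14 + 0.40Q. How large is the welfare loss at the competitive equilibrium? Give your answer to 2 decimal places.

Market equilibrium (private): 19.77 + 1.97Q = 120.65 - 1.25Q → Q_m = 31.3292.
Social marginal cost = private MC + MEC = 20.91 + 2.37Q.
Set SMC = demand: 20.91 + 2.37Q = 120.65 - 1.25Q → Q* = 27.5525.
The welfare-loss triangle has base |Q_m − Q*| and height MEC(Q_m) (the vertical gap between SMC and demand is zero at Q* and MEC at Q_m).
DWL = ½ × 3.7767 × 13.6717 = 25.8170.

DWL = $25.82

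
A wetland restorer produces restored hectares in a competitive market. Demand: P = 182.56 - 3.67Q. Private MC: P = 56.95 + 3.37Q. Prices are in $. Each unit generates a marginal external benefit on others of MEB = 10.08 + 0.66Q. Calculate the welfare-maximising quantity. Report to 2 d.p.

Q* = 21.27

Social marginal cost = private MC − MEB = 46.87 + 2.71Q.
Set SMC = demand: 46.87 + 2.71Q = 182.56 - 3.67Q → Q* = 21.2680.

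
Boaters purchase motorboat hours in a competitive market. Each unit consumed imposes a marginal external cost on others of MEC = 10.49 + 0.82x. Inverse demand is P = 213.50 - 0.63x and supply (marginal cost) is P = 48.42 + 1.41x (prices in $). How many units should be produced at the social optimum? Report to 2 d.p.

Social marginal benefit = demand − MEC = 203.01 - 1.45x.
Set SMB = MC: 203.01 - 1.45x = 48.42 + 1.41x → x* = 54.0524.

x* = 54.05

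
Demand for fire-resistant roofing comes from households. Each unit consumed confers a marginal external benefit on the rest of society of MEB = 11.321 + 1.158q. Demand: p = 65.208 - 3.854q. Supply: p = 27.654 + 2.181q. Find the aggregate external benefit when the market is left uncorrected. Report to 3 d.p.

92.867

Market equilibrium (private): 27.654 + 2.181q = 65.208 - 3.854q → q_m = 6.2227.
Total external benefit = ∫₀^{q_m} (11.321 + 1.158q) dq = 11.321×6.2227 + ½×1.158×6.2227² = 92.8672.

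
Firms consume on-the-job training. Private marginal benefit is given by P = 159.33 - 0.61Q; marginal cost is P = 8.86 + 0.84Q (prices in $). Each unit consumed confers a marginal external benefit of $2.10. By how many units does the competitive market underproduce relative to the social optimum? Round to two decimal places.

1.45 units

Market equilibrium (private): 8.86 + 0.84Q = 159.33 - 0.61Q → Q_m = 103.7724.
Social marginal benefit = demand + MEB = 161.43 - 0.61Q.
Set SMB = MC: 161.43 - 0.61Q = 8.86 + 0.84Q → Q* = 105.2207.
Gap = |103.7724 − 105.2207| = 1.4483.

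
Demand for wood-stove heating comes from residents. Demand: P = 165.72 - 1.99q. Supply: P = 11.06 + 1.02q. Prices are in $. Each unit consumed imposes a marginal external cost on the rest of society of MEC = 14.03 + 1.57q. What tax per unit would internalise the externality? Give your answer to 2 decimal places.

Social marginal benefit = demand − MEC = 151.69 - 3.56q.
Set SMB = MC: 151.69 - 3.56q = 11.06 + 1.02q → q* = 30.7052.
The Pigouvian tax equals MEC at q*: 14.03 + 1.57×30.7052 = 62.2372.

tax = $62.24 per unit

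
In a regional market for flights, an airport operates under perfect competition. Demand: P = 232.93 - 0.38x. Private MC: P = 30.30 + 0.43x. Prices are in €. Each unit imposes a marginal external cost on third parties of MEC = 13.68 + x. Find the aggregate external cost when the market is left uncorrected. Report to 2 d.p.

Market equilibrium (private): 30.30 + 0.43x = 232.93 - 0.38x → x_m = 250.1605.
Total external cost = ∫₀^{x_m} (13.68 + 1.00x) dx = 13.68×250.1605 + ½×1.00×250.1605² = 34712.3335.

€34712.33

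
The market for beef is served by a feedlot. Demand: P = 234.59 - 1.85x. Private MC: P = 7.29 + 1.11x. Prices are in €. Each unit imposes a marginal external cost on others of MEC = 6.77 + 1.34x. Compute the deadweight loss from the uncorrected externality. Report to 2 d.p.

DWL = €1398.53

Market equilibrium (private): 7.29 + 1.11x = 234.59 - 1.85x → x_m = 76.7905.
Social marginal cost = private MC + MEC = 14.06 + 2.45x.
Set SMC = demand: 14.06 + 2.45x = 234.59 - 1.85x → x* = 51.2860.
The welfare-loss triangle has base |x_m − x*| and height MEC(x_m) (the vertical gap between SMC and demand is zero at x* and MEC at x_m).
DWL = ½ × 25.5045 × 109.6693 = 1398.5303.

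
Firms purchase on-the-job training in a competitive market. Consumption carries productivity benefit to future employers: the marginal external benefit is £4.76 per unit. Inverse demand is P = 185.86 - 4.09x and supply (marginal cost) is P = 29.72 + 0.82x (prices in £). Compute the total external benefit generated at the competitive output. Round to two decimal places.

£151.37

Market equilibrium (private): 29.72 + 0.82x = 185.86 - 4.09x → x_m = 31.8004.
Total external benefit = MEB × x_m = 4.76 × 31.8004 = 151.3699.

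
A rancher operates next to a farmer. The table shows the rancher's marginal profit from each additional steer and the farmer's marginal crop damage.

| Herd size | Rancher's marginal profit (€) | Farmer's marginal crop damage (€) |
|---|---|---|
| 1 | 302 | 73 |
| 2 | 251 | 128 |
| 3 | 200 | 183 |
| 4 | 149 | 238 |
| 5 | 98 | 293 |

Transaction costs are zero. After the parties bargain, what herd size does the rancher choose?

3

Bargaining reaches the level where marginal profit last exceeds marginal crop damage.
That holds through level 3 (200 ≥ 183) but not at 4 (149 < 238).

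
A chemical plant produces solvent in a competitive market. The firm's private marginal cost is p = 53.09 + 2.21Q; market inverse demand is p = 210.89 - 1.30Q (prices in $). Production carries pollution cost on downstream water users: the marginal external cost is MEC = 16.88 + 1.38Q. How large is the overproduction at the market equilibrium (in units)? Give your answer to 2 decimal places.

Market equilibrium (private): 53.09 + 2.21Q = 210.89 - 1.30Q → Q_m = 44.9573.
Social marginal cost = private MC + MEC = 69.97 + 3.59Q.
Set SMC = demand: 69.97 + 3.59Q = 210.89 - 1.30Q → Q* = 28.8180.
Gap = |44.9573 − 28.8180| = 16.1393.

16.14 units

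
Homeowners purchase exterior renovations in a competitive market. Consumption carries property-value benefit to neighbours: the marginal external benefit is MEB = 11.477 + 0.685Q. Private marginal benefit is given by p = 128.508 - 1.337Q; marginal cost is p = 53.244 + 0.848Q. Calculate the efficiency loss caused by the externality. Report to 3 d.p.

DWL = 410.023

Market equilibrium (private): 53.244 + 0.848Q = 128.508 - 1.337Q → Q_m = 34.4458.
Social marginal benefit = demand + MEB = 139.985 - 0.652Q.
Set SMB = MC: 139.985 - 0.652Q = 53.244 + 0.848Q → Q* = 57.8273.
Between Q* and Q_m the wedge SMB − MC runs linearly from 0 to MEB(Q_m), so the loss is a triangle.
DWL = ½ × 23.3815 × 35.0724 = 410.0227.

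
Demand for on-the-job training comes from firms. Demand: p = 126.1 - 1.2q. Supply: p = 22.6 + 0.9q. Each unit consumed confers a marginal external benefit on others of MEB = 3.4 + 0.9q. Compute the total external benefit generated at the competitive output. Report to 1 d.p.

1260.7

Market equilibrium (private): 22.6 + 0.9q = 126.1 - 1.2q → q_m = 49.2857.
Total external benefit = ∫₀^{q_m} (3.4 + 0.9q) dq = 3.4×49.2857 + ½×0.9×49.2857² = 1260.6575.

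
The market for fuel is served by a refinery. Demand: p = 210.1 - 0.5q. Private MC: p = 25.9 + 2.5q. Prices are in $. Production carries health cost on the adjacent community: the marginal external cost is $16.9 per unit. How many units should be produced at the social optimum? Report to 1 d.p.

q* = 55.8

Social marginal cost = private MC + MEC = 42.8 + 2.5q.
Set SMC = demand: 42.8 + 2.5q = 210.1 - 0.5q → q* = 55.7667.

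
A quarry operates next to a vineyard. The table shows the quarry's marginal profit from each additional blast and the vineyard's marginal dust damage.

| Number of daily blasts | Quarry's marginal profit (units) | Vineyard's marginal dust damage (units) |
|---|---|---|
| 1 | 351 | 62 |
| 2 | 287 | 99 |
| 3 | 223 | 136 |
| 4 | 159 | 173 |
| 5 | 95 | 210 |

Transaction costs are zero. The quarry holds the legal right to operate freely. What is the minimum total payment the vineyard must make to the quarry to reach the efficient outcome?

254

Left alone the quarry would choose level 5 (marginal profit stays positive).
Efficient level: k* = 3 (marginal profit ≥ marginal dust damage through 3).
The vineyard must at least cover the quarry's forgone profit from cutting 5→3: 159 + 95 = 254.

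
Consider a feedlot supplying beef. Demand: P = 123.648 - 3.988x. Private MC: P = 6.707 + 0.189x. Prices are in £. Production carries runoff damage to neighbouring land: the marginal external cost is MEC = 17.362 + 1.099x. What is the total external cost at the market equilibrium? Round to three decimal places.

£916.771

Market equilibrium (private): 6.707 + 0.189x = 123.648 - 3.988x → x_m = 27.9964.
Total external cost = ∫₀^{x_m} (17.362 + 1.099x) dx = 17.362×27.9964 + ½×1.099×27.9964² = 916.7707.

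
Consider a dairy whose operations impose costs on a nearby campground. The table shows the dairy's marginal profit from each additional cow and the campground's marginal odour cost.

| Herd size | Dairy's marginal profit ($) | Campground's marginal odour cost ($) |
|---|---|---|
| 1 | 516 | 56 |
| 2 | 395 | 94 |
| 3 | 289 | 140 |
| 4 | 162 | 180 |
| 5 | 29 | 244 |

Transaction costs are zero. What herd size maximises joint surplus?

Bargaining reaches the level where marginal profit last exceeds marginal odour cost.
That holds through level 3 (289 ≥ 140) but not at 4 (162 < 180).

3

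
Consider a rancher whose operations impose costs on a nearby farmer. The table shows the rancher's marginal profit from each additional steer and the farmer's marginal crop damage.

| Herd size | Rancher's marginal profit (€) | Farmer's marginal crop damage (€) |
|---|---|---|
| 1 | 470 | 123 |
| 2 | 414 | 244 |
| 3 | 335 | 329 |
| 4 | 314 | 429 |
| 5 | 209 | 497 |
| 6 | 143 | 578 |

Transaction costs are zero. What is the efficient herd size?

3

Bargaining reaches the level where marginal profit last exceeds marginal crop damage.
That holds through level 3 (335 ≥ 329) but not at 4 (314 < 429).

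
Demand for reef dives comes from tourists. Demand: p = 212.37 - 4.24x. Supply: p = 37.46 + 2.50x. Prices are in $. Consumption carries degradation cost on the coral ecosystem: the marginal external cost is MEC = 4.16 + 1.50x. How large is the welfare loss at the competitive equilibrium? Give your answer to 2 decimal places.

Market equilibrium (private): 37.46 + 2.50x = 212.37 - 4.24x → x_m = 25.9510.
Social marginal benefit = demand − MEC = 208.21 - 5.74x.
Set SMB = MC: 208.21 - 5.74x = 37.46 + 2.50x → x* = 20.7221.
Height of the DWL triangle at x_m is MC(x_m) − SMB(x_m) = MEC(x_m) = 43.0866.
DWL = ½ × 5.2289 × 43.0866 = 112.6478.

DWL = $112.65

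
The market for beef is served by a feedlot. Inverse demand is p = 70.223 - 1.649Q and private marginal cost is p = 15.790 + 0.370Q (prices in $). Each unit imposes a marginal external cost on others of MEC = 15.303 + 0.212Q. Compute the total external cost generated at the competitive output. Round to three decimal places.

$489.622

Market equilibrium (private): 15.790 + 0.370Q = 70.223 - 1.649Q → Q_m = 26.9604.
Total external cost = ∫₀^{Q_m} (15.303 + 0.212Q) dQ = 15.303×26.9604 + ½×0.212×26.9604² = 489.6225.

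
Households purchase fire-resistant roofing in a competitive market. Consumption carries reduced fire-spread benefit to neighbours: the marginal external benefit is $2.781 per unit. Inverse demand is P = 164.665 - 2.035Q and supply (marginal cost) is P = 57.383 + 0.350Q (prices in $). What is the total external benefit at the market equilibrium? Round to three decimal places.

Market equilibrium (private): 57.383 + 0.350Q = 164.665 - 2.035Q → Q_m = 44.9820.
Total external benefit = MEB × Q_m = 2.781 × 44.9820 = 125.0949.

$125.095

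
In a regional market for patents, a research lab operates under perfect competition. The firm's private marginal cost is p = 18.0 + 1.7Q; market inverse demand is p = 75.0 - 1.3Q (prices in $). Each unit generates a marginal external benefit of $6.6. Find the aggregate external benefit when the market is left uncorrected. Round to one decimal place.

$125.4

Market equilibrium (private): 18.0 + 1.7Q = 75.0 - 1.3Q → Q_m = 19.0000.
Total external benefit = MEB × Q_m = 6.6 × 19.0000 = 125.4000.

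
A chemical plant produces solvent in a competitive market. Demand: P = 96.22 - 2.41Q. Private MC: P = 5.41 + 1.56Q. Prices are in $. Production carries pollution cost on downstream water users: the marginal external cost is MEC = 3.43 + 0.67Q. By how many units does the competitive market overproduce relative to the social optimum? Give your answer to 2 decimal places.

4.04 units

Market equilibrium (private): 5.41 + 1.56Q = 96.22 - 2.41Q → Q_m = 22.8741.
Social marginal cost = private MC + MEC = 8.84 + 2.23Q.
Set SMC = demand: 8.84 + 2.23Q = 96.22 - 2.41Q → Q* = 18.8319.
Gap = |22.8741 − 18.8319| = 4.0422.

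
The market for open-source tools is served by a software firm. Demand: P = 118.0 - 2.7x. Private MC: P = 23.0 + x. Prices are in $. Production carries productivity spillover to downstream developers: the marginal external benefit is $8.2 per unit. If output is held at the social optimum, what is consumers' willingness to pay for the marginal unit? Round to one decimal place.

P = $42.7

Social marginal cost = private MC − MEB = 14.8 + x.
Set SMC = demand: 14.8 + x = 118.0 - 2.7x → x* = 27.8919.
Consumer price on the demand curve at x*: 118.0 − 2.7×27.8919 = 42.6919.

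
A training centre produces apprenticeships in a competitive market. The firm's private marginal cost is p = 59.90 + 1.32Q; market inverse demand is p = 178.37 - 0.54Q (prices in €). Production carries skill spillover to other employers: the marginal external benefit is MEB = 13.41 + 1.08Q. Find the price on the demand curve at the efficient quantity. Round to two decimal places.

P = €87.07

Social marginal cost = private MC − MEB = 46.49 + 0.24Q.
Set SMC = demand: 46.49 + 0.24Q = 178.37 - 0.54Q → Q* = 169.0769.
Consumer price on the demand curve at Q*: 178.37 − 0.54×169.0769 = 87.0685.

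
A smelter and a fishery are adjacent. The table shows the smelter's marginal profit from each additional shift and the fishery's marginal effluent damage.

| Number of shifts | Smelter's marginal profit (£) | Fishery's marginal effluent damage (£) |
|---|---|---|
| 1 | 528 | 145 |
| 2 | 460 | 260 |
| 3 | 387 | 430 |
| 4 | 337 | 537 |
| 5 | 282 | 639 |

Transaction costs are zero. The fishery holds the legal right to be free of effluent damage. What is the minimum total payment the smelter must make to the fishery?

Efficient level: marginal profit ≥ marginal effluent damage through level 2, so k* = 2.
With the fishery holding the right, the smelter must at least compensate total damage at k*: 145 + 260 = 405.

£405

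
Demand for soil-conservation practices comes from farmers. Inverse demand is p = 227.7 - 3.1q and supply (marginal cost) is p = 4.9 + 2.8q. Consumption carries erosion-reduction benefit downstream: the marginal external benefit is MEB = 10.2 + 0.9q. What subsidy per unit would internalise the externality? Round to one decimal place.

Social marginal benefit = demand + MEB = 237.9 - 2.2q.
Set SMB = MC: 237.9 - 2.2q = 4.9 + 2.8q → q* = 46.6000.
The Pigouvian subsidy equals MEB at q*: 10.2 + 0.9×46.6000 = 52.1400.

subsidy = 52.1 per unit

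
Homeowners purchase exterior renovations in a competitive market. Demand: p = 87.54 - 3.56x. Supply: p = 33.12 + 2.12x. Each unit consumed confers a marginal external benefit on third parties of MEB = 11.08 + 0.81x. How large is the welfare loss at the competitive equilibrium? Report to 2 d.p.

DWL = 36.44

Market equilibrium (private): 33.12 + 2.12x = 87.54 - 3.56x → x_m = 9.5810.
Social marginal benefit = demand + MEB = 98.62 - 2.75x.
Set SMB = MC: 98.62 - 2.75x = 33.12 + 2.12x → x* = 13.4497.
The loss is the area between SMB and MC from x* to x_m; with linear curves that's a triangle of height MEB(x_m).
DWL = ½ × 3.8687 × 18.8406 = 36.4443.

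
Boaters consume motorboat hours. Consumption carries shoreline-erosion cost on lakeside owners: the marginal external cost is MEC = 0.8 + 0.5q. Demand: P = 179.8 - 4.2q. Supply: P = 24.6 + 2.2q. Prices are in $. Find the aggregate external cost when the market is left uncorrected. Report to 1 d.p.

Market equilibrium (private): 24.6 + 2.2q = 179.8 - 4.2q → q_m = 24.2500.
Total external cost = ∫₀^{q_m} (0.8 + 0.5q) dq = 0.8×24.2500 + ½×0.5×24.2500² = 166.4156.

$166.4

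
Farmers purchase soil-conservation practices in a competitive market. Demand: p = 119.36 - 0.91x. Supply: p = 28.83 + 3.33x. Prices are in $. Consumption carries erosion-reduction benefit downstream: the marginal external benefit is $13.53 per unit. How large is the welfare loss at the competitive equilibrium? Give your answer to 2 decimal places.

DWL = $21.59

Market equilibrium (private): 28.83 + 3.33x = 119.36 - 0.91x → x_m = 21.3514.
Social marginal benefit = demand + MEB = 132.89 - 0.91x.
Set SMB = MC: 132.89 - 0.91x = 28.83 + 3.33x → x* = 24.5425.
Between x* and x_m the wedge SMB − MC runs linearly from 0 to MEB(x_m), so the loss is a triangle.
DWL = ½ × 3.1911 × 13.5300 = 21.5878.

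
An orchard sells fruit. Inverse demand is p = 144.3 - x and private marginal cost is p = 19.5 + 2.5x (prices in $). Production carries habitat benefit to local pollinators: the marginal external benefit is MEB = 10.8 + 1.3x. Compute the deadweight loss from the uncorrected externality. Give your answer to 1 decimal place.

DWL = $742.4

Market equilibrium (private): 19.5 + 2.5x = 144.3 - x → x_m = 35.6571.
Social marginal cost = private MC − MEB = 8.7 + 1.2x.
Set SMC = demand: 8.7 + 1.2x = 144.3 - x → x* = 61.6364.
The loss is the area between SMC and demand from x* to x_m; with linear curves that's a triangle of height MEB(x_m).
DWL = ½ × 25.9793 × 57.1543 = 742.4144.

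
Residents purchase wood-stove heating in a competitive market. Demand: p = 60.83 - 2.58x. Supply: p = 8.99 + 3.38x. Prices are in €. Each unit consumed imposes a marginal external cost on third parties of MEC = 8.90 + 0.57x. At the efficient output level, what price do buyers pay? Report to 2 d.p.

Social marginal benefit = demand − MEC = 51.93 - 3.15x.
Set SMB = MC: 51.93 - 3.15x = 8.99 + 3.38x → x* = 6.5758.
Consumer price on the demand curve at x*: 60.83 − 2.58×6.5758 = 43.8644.

P = €43.86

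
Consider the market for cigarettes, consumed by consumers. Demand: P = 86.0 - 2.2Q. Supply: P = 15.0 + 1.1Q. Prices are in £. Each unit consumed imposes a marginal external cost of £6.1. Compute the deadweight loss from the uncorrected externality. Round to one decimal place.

DWL = £5.6

Market equilibrium (private): 15.0 + 1.1Q = 86.0 - 2.2Q → Q_m = 21.5152.
Social marginal benefit = demand − MEC = 79.9 - 2.2Q.
Set SMB = MC: 79.9 - 2.2Q = 15.0 + 1.1Q → Q* = 19.6667.
Between Q* and Q_m the wedge MC − SMB runs linearly from 0 to MEC(Q_m), so the loss is a triangle.
DWL = ½ × 1.8485 × 6.1000 = 5.6379.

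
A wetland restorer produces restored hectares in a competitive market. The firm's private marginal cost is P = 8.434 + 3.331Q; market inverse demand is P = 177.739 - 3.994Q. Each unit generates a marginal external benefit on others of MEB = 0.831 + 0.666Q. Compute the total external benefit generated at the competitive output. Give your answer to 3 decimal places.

Market equilibrium (private): 8.434 + 3.331Q = 177.739 - 3.994Q → Q_m = 23.1133.
Total external benefit = ∫₀^{Q_m} (0.831 + 0.666Q) dQ = 0.831×23.1133 + ½×0.666×23.1133² = 197.1040.

197.104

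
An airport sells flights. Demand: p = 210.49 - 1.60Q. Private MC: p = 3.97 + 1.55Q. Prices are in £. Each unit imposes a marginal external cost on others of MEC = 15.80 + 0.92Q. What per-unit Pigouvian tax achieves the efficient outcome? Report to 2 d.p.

Social marginal cost = private MC + MEC = 19.77 + 2.47Q.
Set SMC = demand: 19.77 + 2.47Q = 210.49 - 1.60Q → Q* = 46.8600.
The Pigouvian tax equals MEC at Q*: 15.80 + 0.92×46.8600 = 58.9112.

tax = £58.91 per unit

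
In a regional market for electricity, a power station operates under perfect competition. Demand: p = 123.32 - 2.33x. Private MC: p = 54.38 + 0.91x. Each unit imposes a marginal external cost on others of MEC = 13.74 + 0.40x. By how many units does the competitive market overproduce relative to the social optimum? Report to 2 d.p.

6.11 units

Market equilibrium (private): 54.38 + 0.91x = 123.32 - 2.33x → x_m = 21.2778.
Social marginal cost = private MC + MEC = 68.12 + 1.31x.
Set SMC = demand: 68.12 + 1.31x = 123.32 - 2.33x → x* = 15.1648.
Gap = |21.2778 − 15.1648| = 6.1130.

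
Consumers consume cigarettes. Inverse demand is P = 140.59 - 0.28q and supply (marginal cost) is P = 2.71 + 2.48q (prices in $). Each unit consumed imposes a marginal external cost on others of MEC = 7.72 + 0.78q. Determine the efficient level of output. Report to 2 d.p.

q* = 36.77

Social marginal benefit = demand − MEC = 132.87 - 1.06q.
Set SMB = MC: 132.87 - 1.06q = 2.71 + 2.48q → q* = 36.7684.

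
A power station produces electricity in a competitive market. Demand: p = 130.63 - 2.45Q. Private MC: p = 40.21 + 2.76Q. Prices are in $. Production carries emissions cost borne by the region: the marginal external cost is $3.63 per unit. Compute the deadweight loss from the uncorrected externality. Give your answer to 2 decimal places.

DWL = $1.26

Market equilibrium (private): 40.21 + 2.76Q = 130.63 - 2.45Q → Q_m = 17.3551.
Social marginal cost = private MC + MEC = 43.84 + 2.76Q.
Set SMC = demand: 43.84 + 2.76Q = 130.63 - 2.45Q → Q* = 16.6583.
Height of the DWL triangle at Q_m is SMC(Q_m) − demand(Q_m) = MEC(Q_m) = 3.6300.
DWL = ½ × 0.6968 × 3.6300 = 1.2647.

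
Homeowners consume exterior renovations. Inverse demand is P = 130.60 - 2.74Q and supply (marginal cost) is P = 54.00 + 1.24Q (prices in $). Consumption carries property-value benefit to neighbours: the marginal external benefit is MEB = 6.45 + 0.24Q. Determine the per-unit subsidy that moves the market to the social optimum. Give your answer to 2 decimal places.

subsidy = $11.78 per unit

Social marginal benefit = demand + MEB = 137.05 - 2.50Q.
Set SMB = MC: 137.05 - 2.50Q = 54.00 + 1.24Q → Q* = 22.2059.
The Pigouvian subsidy equals MEB at Q*: 6.45 + 0.24×22.2059 = 11.7794.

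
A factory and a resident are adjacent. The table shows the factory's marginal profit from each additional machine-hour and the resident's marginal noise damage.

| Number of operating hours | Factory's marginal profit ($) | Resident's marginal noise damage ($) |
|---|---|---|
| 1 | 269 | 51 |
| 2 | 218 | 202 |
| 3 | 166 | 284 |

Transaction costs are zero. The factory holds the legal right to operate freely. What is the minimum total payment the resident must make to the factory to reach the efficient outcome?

Left alone the factory would choose level 3 (marginal profit stays positive).
Efficient level: k* = 2 (marginal profit ≥ marginal noise damage through 2).
The resident must at least cover the factory's forgone profit from cutting 3→2: 166 = 166.

$166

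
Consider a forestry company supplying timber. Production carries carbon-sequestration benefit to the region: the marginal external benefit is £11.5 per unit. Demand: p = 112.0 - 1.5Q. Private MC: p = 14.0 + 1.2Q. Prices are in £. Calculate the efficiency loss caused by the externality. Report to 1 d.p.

DWL = £24.5

Market equilibrium (private): 14.0 + 1.2Q = 112.0 - 1.5Q → Q_m = 36.2963.
Social marginal cost = private MC − MEB = 2.5 + 1.2Q.
Set SMC = demand: 2.5 + 1.2Q = 112.0 - 1.5Q → Q* = 40.5556.
The loss is the area between SMC and demand from Q* to Q_m; with linear curves that's a triangle of height MEB(Q_m).
DWL = ½ × 4.2593 × 11.5000 = 24.4910.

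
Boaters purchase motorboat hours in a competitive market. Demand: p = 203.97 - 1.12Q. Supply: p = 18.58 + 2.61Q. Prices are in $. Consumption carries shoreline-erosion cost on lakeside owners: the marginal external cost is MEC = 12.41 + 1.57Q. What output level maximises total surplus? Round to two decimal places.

Q* = 32.64

Social marginal benefit = demand − MEC = 191.56 - 2.69Q.
Set SMB = MC: 191.56 - 2.69Q = 18.58 + 2.61Q → Q* = 32.6377.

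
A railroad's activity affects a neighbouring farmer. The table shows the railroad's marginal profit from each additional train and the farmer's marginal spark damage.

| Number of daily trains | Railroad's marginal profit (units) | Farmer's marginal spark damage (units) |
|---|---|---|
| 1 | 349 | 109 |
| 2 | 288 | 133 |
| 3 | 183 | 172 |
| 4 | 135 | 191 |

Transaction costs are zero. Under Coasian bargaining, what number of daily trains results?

3

Bargaining reaches the level where marginal profit last exceeds marginal spark damage.
That holds through level 3 (183 ≥ 172) but not at 4 (135 < 191).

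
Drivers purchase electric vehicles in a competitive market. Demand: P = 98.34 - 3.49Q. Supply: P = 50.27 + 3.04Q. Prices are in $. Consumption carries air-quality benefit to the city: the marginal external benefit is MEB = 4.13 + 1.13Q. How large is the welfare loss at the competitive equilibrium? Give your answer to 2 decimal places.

Market equilibrium (private): 50.27 + 3.04Q = 98.34 - 3.49Q → Q_m = 7.3614.
Social marginal benefit = demand + MEB = 102.47 - 2.36Q.
Set SMB = MC: 102.47 - 2.36Q = 50.27 + 3.04Q → Q* = 9.6667.
Height of the DWL triangle at Q_m is SMB(Q_m) − MC(Q_m) = MEB(Q_m) = 12.4484.
DWL = ½ × 2.3053 × 12.4484 = 14.3486.

DWL = $14.35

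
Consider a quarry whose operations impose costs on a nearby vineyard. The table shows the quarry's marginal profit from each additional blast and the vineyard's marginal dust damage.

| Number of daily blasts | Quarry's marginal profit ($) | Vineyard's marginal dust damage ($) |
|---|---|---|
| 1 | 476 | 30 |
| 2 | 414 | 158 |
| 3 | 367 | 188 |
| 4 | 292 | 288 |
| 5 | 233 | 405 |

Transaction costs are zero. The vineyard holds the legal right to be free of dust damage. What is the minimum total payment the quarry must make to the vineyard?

Efficient level: marginal profit ≥ marginal dust damage through level 4, so k* = 4.
With the vineyard holding the right, the quarry must at least compensate total damage at k*: 30 + 158 + 188 + 288 = 664.

$664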